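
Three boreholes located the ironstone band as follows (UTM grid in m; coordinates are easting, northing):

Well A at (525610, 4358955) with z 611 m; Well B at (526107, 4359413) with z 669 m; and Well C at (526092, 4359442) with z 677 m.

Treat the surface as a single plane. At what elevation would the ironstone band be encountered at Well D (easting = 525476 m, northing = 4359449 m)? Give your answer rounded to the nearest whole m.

Let the plane be z = a·easting + b·northing + c.
Well B−Well A: 497a + 458b = 58;  Well C−Well A: 482a + 487b = 66.
Solving gives a = −0.09312597, b = 0.22769346.
Then c = 611 − a·525610 − b·4358955 = −942946.62.
At (525476, 4359449): z = −48935.5 + 992618.0 − 942946.62 = 736.0 m.

736 m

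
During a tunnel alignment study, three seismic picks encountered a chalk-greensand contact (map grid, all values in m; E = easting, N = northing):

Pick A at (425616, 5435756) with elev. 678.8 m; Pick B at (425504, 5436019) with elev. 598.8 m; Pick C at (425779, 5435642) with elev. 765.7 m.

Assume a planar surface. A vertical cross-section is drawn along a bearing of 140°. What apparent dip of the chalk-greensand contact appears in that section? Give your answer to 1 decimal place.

Two edge vectors: Pick A→Pick B = (-112, 263, -80), Pick A→Pick C = (163, -114, 86.9).
Normal n = (Pick A→Pick B) × (Pick A→Pick C) = (13734.7, -3307.2, -30101).
So ∂z/∂E = −n_x/n_z = 0.45629 and ∂z/∂N = −n_y/n_z = −0.10987.
Unit vector along 140° is (sin 140°, cos 140°) = (0.6428, -0.7660).
Slope in that direction = a·(0.6428) + b·(-0.7660) = 0.37746.
Apparent dip = arctan|0.37746| = 20.7° (true dip is 25.1°, so apparent ≤ true as expected).

20.7°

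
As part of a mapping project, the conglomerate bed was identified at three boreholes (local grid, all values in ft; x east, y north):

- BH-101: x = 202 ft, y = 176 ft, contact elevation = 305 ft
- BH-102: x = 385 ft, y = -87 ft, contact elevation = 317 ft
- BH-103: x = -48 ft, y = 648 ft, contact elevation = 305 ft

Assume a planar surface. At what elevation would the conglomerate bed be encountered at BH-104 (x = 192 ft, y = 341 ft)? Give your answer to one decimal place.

326.3 ft

Let the plane be z = a·x + b·y + c.
BH-102−BH-101: 183a − 263b = 12;  BH-103−BH-101: −250a + 472b = 0.
Solving gives a = 0.27460, b = 0.14545.
Then c = 305 − a·202 − b·176 = 223.93.
At (192, 341): z = 52.7 + 49.6 + 223.93 = 326.3 ft.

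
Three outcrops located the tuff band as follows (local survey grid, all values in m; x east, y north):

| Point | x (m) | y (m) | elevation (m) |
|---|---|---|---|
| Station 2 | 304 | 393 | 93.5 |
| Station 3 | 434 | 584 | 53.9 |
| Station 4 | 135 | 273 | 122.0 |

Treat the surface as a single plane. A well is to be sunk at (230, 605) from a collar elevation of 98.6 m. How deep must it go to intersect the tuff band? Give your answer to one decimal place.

40.0 m

Two edge vectors: Station 2→Station 3 = (130, 191, -39.6), Station 2→Station 4 = (-169, -120, 28.5).
Normal n = (Station 2→Station 3) × (Station 2→Station 4) = (691.5, 2987.4, 16679).
So ∂z/∂x = −n_x/n_z = −0.04146 and ∂z/∂y = −n_y/n_z = −0.17911.
Intercept c from Station 2: 93.5 + 12.60 + 70.39 = 176.49.
At (230, 605): z_contact = −9.54 − 108.36 + 176.49 = 58.60 m.
Depth below ground = 98.6 − 58.60 = 40.0 m.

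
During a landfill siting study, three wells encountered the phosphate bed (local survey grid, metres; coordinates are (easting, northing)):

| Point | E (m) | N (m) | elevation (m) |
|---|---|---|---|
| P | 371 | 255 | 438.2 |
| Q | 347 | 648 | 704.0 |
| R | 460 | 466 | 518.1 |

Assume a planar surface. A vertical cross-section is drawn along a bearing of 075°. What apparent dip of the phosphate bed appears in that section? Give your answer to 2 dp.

23.27°

Two edge vectors: P→Q = (-24, 393, 265.8), P→R = (89, 211, 79.9).
Normal n = (P→Q) × (P→R) = (-24683.1, 25573.8, -40041).
So ∂z/∂E = −n_x/n_z = −0.61645 and ∂z/∂N = −n_y/n_z = 0.63869.
Unit vector along 075° is (sin 75°, cos 75°) = (0.9659, 0.2588).
Slope in that direction = a·(0.9659) + b·(0.2588) = −0.43014.
Apparent dip = arctan|0.43014| = 23.27° (true dip is 41.6°, so apparent ≤ true as expected).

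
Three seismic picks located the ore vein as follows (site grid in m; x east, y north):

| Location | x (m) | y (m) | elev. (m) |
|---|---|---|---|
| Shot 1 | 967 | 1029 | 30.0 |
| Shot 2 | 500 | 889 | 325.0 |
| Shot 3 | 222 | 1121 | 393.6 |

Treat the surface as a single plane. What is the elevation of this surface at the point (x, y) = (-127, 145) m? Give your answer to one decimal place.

Two edge vectors: Shot 1→Shot 2 = (-467, -140, 295), Shot 1→Shot 3 = (-745, 92, 363.6).
Normal n = (Shot 1→Shot 2) × (Shot 1→Shot 3) = (-78044, -49973.8, -147264).
So ∂z/∂x = −n_x/n_z = −0.529960 and ∂z/∂y = −n_y/n_z = −0.339348.
Intercept c from Shot 1: 30 + 512.47 + 349.19 = 891.66.
At (-127, 145): z = 67.3 − 49.2 + 891.66 = 909.8 m.

909.8 m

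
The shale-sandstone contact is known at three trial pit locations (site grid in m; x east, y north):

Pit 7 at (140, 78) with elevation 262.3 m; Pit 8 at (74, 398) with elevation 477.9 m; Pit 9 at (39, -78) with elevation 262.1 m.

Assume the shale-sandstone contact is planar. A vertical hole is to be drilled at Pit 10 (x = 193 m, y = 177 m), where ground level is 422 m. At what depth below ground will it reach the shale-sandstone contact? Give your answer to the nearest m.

Two edge vectors: Pit 7→Pit 8 = (-66, 320, 215.6), Pit 7→Pit 9 = (-101, -156, -0.2).
Normal n = (Pit 7→Pit 8) × (Pit 7→Pit 9) = (33569.6, -21788.8, 42616).
So ∂z/∂x = −n_x/n_z = −0.78772 and ∂z/∂y = −n_y/n_z = 0.51128.
Intercept c from Pit 7: 262.3 + 110.28 − 39.88 = 332.70.
At (193, 177): z_contact = −152.0 + 90.5 + 332.70 = 271.2 m.
Depth below ground = 422 − 271.2 = 151 m.

151 m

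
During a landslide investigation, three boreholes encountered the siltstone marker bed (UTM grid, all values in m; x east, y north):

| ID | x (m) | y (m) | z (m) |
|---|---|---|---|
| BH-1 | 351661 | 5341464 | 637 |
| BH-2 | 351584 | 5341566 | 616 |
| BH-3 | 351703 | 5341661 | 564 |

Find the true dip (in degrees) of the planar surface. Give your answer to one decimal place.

Let the plane be z = a·x + b·y + c.
BH-2−BH-1: −77a + 102b = −21;  BH-3−BH-1: 42a + 197b = −73.
Solving gives a = −0.17010, b = −0.33429.
Gradient magnitude |∇z| = √(a² + b²) = √(0.02893 + 0.11175) = 0.37508.
True dip = arctan(0.37508) = 20.6°, dipping toward NNE (azimuth ≈ 027°).

20.6°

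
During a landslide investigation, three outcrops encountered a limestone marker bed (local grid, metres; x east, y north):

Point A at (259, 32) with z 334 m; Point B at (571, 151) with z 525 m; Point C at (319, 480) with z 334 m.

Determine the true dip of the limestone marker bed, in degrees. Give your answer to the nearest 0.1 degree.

Let the plane be z = a·x + b·y + c.
Point B−Point A: 312a + 119b = 191;  Point C−Point A: 60a + 448b = 0.
Solving gives a = 0.64513, b = −0.08640.
Gradient magnitude |∇z| = √(a² + b²) = √(0.41620 + 0.00747) = 0.65089.
True dip = arctan(0.65089) = 33.1°, dipping toward W (azimuth ≈ 278°).

33.1°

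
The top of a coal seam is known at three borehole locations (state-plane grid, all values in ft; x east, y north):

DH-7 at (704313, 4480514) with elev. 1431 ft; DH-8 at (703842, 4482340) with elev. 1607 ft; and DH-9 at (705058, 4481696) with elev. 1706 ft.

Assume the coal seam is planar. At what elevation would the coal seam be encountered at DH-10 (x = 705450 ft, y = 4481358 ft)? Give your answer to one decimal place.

1720.2 ft

Let the plane be z = a·x + b·y + c.
DH-8−DH-7: −471a + 1826b = 176;  DH-9−DH-7: 745a + 1182b = 275.
Solving gives a = 0.153418824, b = 0.135958525.
Then c = 1431 − a·704313 − b·4480514 = −715787.95.
At (705450, 4481358): z = 108229.3 + 609278.8 − 715787.95 = 1720.2 ft.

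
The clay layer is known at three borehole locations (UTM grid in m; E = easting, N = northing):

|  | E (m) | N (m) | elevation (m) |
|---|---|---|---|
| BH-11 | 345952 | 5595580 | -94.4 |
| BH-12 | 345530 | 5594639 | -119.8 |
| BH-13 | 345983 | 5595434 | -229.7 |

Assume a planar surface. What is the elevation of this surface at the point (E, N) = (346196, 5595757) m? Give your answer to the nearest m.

Two edge vectors: BH-11→BH-12 = (-422, -941, -25.4), BH-11→BH-13 = (31, -146, -135.3).
Normal n = (BH-11→BH-12) × (BH-11→BH-13) = (123608.9, -57884, 90783).
So ∂z/∂E = −n_x/n_z = −1.36158642 and ∂z/∂N = −n_y/n_z = 0.63760836.
Intercept c from BH-11: -94.4 + 471043.55 − 3567788.60 = −3096839.46.
At (346196, 5595757): z = −471375.8 + 3567901.5 − 3096839.46 = -313.8 m.

-314 m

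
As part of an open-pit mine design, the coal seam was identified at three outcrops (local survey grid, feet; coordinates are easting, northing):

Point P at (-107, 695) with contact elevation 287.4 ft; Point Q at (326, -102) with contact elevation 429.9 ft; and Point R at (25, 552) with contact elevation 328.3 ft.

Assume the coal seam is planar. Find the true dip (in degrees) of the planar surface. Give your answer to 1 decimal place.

15.8°

Two edge vectors: Point P→Point Q = (433, -797, 142.5), Point P→Point R = (132, -143, 40.9).
Normal n = (Point P→Point Q) × (Point P→Point R) = (-12219.8, 1100.3, 43285).
So ∂z/∂easting = −n_x/n_z = 0.28231 and ∂z/∂northing = −n_y/n_z = −0.02542.
Gradient magnitude |∇z| = √(a² + b²) = √(0.07970 + 0.00065) = 0.28345.
True dip = arctan(0.28345) = 15.8°, dipping toward W (azimuth ≈ 275°).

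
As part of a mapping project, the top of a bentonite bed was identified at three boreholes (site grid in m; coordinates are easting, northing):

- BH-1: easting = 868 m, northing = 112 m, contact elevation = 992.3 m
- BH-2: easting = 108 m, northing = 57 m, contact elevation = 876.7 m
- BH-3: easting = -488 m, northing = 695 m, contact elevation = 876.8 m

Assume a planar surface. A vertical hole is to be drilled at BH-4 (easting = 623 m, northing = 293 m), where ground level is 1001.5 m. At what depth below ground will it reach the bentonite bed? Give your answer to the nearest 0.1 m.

Let the plane be z = a·easting + b·northing + c.
BH-2−BH-1: −760a − 55b = −115.6;  BH-3−BH-1: −1356a + 583b = −115.5.
Solving gives a = 0.14246, b = 0.13324.
Then c = 992.3 − a·868 − b·112 = 853.72.
At (623, 293): z_contact = 88.75 + 39.04 + 853.72 = 981.51 m.
Depth below ground = 1001.5 − 981.51 = 20.0 m.

20.0 m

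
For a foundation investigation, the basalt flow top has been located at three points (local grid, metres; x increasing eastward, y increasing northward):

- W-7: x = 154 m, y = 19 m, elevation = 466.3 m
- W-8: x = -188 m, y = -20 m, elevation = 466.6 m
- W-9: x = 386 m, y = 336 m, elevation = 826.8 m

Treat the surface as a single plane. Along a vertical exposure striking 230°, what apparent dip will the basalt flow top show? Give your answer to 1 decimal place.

Two edge vectors: W-7→W-8 = (-342, -39, 0.3), W-7→W-9 = (232, 317, 360.5).
Normal n = (W-7→W-8) × (W-7→W-9) = (-14154.6, 123360.6, -99366).
So ∂z/∂x = −n_x/n_z = −0.14245 and ∂z/∂y = −n_y/n_z = 1.24148.
Unit vector along 230° is (sin 230°, cos 230°) = (-0.7660, -0.6428).
Slope in that direction = a·(-0.7660) + b·(-0.6428) = −0.68888.
Apparent dip = arctan|0.68888| = 34.6° (true dip is 51.3°, so apparent ≤ true as expected).

34.6°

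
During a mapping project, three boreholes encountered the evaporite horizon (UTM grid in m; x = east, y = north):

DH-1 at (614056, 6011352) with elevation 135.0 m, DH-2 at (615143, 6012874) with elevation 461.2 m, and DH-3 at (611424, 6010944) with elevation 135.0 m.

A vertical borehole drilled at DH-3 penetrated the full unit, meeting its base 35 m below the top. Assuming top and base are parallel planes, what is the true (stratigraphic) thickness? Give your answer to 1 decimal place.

Two edge vectors: DH-1→DH-2 = (1087, 1522, 326.2), DH-1→DH-3 = (-2632, -408, 0).
Normal n = (DH-1→DH-2) × (DH-1→DH-3) = (133089.6, -858558.4, 3562408).
So ∂z/∂x = −n_x/n_z = −0.03736 and ∂z/∂y = −n_y/n_z = 0.24101.
|∇z| = √(a²+b²) = 0.24388, so dip δ = arctan(0.24388) = 13.71°.
True thickness = vertical thickness × cos δ = 35 × cos 13.71° = 34.0 m.

34.0 m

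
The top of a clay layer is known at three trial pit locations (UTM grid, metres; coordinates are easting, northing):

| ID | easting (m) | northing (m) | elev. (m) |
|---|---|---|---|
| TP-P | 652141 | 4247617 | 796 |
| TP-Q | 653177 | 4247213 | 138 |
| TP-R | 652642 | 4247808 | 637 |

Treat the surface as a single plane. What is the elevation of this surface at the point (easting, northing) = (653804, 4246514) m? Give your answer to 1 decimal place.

Two edge vectors: TP-P→TP-Q = (1036, -404, -658), TP-P→TP-R = (501, 191, -159).
Normal n = (TP-P→TP-Q) × (TP-P→TP-R) = (189914, -164934, 400280).
So ∂z/∂easting = −n_x/n_z = −0.474452883 and ∂z/∂northing = −n_y/n_z = 0.412046567.
Intercept c from TP-P: 796 + 309410.18 − 1750216.00 = −1440009.83.
At (653804, 4246514): z = −310199.2 + 1749761.5 − 1440009.83 = -447.5 m.

-447.5 m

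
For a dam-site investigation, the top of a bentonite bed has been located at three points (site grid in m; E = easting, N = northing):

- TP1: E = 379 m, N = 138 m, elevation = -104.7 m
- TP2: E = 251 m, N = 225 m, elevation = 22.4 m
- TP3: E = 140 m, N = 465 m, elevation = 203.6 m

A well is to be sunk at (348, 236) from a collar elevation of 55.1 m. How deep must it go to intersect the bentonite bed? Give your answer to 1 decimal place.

Let the plane be z = a·E + b·N + c.
TP2−TP1: −128a + 87b = 127.1;  TP3−TP1: −239a + 327b = 308.3.
Solving gives a = −0.69979, b = 0.43135.
Then c = -104.7 − a·379 − b·138 = 100.99.
At (348, 236): z_contact = −243.53 + 101.80 + 100.99 = -40.73 m.
Depth below ground = 55.1 − (-40.73) = 95.8 m.

95.8 m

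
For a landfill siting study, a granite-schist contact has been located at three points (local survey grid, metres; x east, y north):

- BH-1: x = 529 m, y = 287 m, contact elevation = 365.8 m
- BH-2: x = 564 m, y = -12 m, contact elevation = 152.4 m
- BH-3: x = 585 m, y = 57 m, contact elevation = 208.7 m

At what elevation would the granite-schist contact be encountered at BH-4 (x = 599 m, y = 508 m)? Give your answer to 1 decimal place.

Two edge vectors: BH-1→BH-2 = (35, -299, -213.4), BH-1→BH-3 = (56, -230, -157.1).
Normal n = (BH-1→BH-2) × (BH-1→BH-3) = (-2109.1, -6451.9, 8694).
So ∂z/∂x = −n_x/n_z = 0.24259 and ∂z/∂y = −n_y/n_z = 0.74211.
Intercept c from BH-1: 365.8 − 128.33 − 212.99 = 24.48.
At (599, 508): z = 145.3 + 377.0 + 24.48 = 546.8 m.

546.8 m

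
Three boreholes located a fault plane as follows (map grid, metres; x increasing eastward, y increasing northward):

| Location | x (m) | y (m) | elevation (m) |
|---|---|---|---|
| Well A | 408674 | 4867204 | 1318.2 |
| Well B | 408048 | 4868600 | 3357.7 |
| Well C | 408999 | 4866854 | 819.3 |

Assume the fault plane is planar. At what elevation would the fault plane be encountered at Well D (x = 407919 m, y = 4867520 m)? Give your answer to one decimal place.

1734.5 m

Two edge vectors: Well A→Well B = (-626, 1396, 2039.5), Well A→Well C = (325, -350, -498.9).
Normal n = (Well A→Well B) × (Well A→Well C) = (17360.6, 350526.1, -234600).
So ∂z/∂x = −n_x/n_z = 0.074000853 and ∂z/∂y = −n_y/n_z = 1.494143649.
Intercept c from Well A: 1318.2 − 30242.22 − 7272301.94 = −7301225.97.
At (407919, 4867520): z = 30186.4 + 7272774.1 − 7301225.97 = 1734.5 m.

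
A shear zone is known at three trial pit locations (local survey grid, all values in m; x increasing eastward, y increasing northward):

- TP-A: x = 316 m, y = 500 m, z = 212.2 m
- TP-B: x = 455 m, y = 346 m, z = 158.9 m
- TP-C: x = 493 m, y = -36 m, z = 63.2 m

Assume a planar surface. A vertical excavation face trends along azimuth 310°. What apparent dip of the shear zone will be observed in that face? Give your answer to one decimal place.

13.7°

Two edge vectors: TP-A→TP-B = (139, -154, -53.3), TP-A→TP-C = (177, -536, -149).
Normal n = (TP-A→TP-B) × (TP-A→TP-C) = (-5622.8, 11276.9, -47246).
So ∂z/∂x = −n_x/n_z = −0.11901 and ∂z/∂y = −n_y/n_z = 0.23868.
Unit vector along 310° is (sin 310°, cos 310°) = (-0.7660, 0.6428).
Slope in that direction = a·(-0.7660) + b·(0.6428) = 0.24459.
Apparent dip = arctan|0.24459| = 13.7° (true dip is 14.9°, so apparent ≤ true as expected).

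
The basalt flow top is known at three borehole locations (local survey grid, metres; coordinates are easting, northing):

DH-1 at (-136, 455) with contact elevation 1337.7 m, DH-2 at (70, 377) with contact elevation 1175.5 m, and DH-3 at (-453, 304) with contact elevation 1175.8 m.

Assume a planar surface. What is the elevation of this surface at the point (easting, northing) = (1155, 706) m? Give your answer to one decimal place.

Let the plane be z = a·easting + b·northing + c.
DH-2−DH-1: 206a − 78b = −162.2;  DH-3−DH-1: −317a − 151b = −161.9.
Solving gives a = −0.212495, b = 1.518283.
Then c = 1337.7 − a·-136 − b·455 = 617.98.
At (1155, 706): z = −245.4 + 1071.9 + 617.98 = 1444.5 m.

1444.5 m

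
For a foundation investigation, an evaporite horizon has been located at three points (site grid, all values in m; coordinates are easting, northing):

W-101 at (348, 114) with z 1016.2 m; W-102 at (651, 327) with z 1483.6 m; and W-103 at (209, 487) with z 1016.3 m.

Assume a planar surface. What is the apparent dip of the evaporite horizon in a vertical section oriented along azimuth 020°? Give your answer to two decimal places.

40.24°

Let the plane be z = a·easting + b·northing + c.
W-102−W-101: 303a + 213b = 467.4;  W-103−W-101: −139a + 373b = 0.1.
Solving gives a = 1.22221, b = 0.45573.
Unit vector along 020° is (sin 20°, cos 20°) = (0.3420, 0.9397).
Slope in that direction = a·(0.3420) + b·(0.9397) = 0.84627.
Apparent dip = arctan|0.84627| = 40.24° (true dip is 52.5°, so apparent ≤ true as expected).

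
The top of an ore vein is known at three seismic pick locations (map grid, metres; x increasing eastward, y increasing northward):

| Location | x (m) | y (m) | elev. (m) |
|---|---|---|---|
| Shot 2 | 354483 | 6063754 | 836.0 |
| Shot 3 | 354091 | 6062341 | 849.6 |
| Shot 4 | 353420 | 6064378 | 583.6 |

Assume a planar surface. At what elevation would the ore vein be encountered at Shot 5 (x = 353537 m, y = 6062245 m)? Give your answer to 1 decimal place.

745.4 m

Two edge vectors: Shot 2→Shot 3 = (-392, -1413, 13.6), Shot 2→Shot 4 = (-1063, 624, -252.4).
Normal n = (Shot 2→Shot 3) × (Shot 2→Shot 4) = (348154.8, -113397.6, -1746627).
So ∂z/∂x = −n_x/n_z = 0.199329794 and ∂z/∂y = −n_y/n_z = −0.064923764.
Intercept c from Shot 2: 836 − 70659.02 + 393681.74 = 323858.71.
At (353537, 6062245): z = 70470.5 − 393583.8 + 323858.71 = 745.4 m.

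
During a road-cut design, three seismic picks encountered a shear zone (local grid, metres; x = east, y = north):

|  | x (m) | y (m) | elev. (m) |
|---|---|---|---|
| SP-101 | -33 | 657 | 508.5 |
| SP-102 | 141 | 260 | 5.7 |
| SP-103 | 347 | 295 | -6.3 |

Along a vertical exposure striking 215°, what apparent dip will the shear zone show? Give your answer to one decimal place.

Let the plane be z = a·x + b·y + c.
SP-102−SP-101: 174a − 397b = −502.8;  SP-103−SP-101: 380a − 362b = −514.8.
Solving gives a = −0.25448, b = 1.15496.
Unit vector along 215° is (sin 215°, cos 215°) = (-0.5736, -0.8192).
Slope in that direction = a·(-0.5736) + b·(-0.8192) = −0.80012.
Apparent dip = arctan|0.80012| = 38.7° (true dip is 49.8°, so apparent ≤ true as expected).

38.7°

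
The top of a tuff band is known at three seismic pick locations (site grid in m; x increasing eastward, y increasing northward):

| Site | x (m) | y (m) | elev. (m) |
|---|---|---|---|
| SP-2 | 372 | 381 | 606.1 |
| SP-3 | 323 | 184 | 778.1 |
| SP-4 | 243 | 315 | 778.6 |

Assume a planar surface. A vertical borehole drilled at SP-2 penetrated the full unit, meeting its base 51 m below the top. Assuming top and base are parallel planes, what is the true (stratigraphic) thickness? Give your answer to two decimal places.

Let the plane be z = a·x + b·y + c.
SP-3−SP-2: −49a − 197b = 172;  SP-4−SP-2: −129a − 66b = 172.5.
Solving gives a = −1.02036, b = −0.61930.
|∇z| = √(a²+b²) = 1.19359, so dip δ = arctan(1.19359) = 50.04°.
True thickness = vertical thickness × cos δ = 51 × cos 50.04° = 32.75 m.

32.75 m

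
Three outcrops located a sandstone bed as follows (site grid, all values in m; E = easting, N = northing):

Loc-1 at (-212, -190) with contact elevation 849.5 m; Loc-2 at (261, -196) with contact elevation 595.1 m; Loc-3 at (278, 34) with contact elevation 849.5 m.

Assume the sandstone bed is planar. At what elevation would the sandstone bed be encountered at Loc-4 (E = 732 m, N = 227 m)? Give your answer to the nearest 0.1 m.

832.9 m

Two edge vectors: Loc-1→Loc-2 = (473, -6, -254.4), Loc-1→Loc-3 = (490, 224, 0).
Normal n = (Loc-1→Loc-2) × (Loc-1→Loc-3) = (56985.6, -124656, 108892).
So ∂z/∂E = −n_x/n_z = −0.52332 and ∂z/∂N = −n_y/n_z = 1.14477.
Intercept c from Loc-1: 849.5 − 110.94 + 217.51 = 956.06.
At (732, 227): z = −383.1 + 259.9 + 956.06 = 832.9 m.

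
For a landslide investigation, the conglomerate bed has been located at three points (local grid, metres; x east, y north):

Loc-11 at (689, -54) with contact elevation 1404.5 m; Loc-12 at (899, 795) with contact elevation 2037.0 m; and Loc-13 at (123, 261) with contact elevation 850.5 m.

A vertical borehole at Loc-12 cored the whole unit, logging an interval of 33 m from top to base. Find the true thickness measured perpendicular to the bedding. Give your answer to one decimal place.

20.1 m

Let the plane be z = a·x + b·y + c.
Loc-12−Loc-11: 210a + 849b = 632.5;  Loc-13−Loc-11: −566a + 315b = −554.
Solving gives a = 1.22481, b = 0.44204.
|∇z| = √(a²+b²) = 1.30213, so dip δ = arctan(1.30213) = 52.48°.
True thickness = vertical thickness × cos δ = 33 × cos 52.48° = 20.1 m.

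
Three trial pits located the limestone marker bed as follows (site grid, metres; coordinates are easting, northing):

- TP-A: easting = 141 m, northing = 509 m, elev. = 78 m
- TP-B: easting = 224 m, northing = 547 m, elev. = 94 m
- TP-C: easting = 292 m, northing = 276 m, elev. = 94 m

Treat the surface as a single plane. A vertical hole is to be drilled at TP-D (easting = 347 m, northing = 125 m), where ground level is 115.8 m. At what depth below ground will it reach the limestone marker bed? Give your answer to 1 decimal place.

18.8 m

Two edge vectors: TP-A→TP-B = (83, 38, 16), TP-A→TP-C = (151, -233, 16).
Normal n = (TP-A→TP-B) × (TP-A→TP-C) = (4336, 1088, -25077).
So ∂z/∂easting = −n_x/n_z = 0.17291 and ∂z/∂northing = −n_y/n_z = 0.04339.
Intercept c from TP-A: 78 − 24.38 − 22.08 = 31.54.
At (347, 125): z_contact = 60.00 + 5.42 + 31.54 = 96.96 m.
Depth below ground = 115.8 − 96.96 = 18.8 m.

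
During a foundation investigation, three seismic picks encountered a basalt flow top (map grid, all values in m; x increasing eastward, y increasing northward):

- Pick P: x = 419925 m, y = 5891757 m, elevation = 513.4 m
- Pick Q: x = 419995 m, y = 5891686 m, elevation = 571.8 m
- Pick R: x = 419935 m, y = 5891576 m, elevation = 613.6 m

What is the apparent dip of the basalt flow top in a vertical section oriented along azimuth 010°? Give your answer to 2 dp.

25.61°

Let the plane be z = a·x + b·y + c.
Pick Q−Pick P: 70a − 71b = 58.4;  Pick R−Pick P: 10a − 181b = 100.2.
Solving gives a = 0.28898, b = −0.53763.
Unit vector along 010° is (sin 10°, cos 10°) = (0.1736, 0.9848).
Slope in that direction = a·(0.1736) + b·(0.9848) = −0.47928.
Apparent dip = arctan|0.47928| = 25.61° (true dip is 31.4°, so apparent ≤ true as expected).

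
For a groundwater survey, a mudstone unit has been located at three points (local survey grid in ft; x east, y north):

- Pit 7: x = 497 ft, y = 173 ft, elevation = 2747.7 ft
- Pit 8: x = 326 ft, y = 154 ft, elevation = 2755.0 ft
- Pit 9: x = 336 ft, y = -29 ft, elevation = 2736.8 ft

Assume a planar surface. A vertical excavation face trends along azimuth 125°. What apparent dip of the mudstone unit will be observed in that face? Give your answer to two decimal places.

5.66°

Let the plane be z = a·x + b·y + c.
Pit 8−Pit 7: −171a − 19b = 7.3;  Pit 9−Pit 7: −161a − 202b = −10.9.
Solving gives a = −0.05342, b = 0.09653.
Unit vector along 125° is (sin 125°, cos 125°) = (0.8192, -0.5736).
Slope in that direction = a·(0.8192) + b·(-0.5736) = −0.09913.
Apparent dip = arctan|0.09913| = 5.66° (true dip is 6.3°, so apparent ≤ true as expected).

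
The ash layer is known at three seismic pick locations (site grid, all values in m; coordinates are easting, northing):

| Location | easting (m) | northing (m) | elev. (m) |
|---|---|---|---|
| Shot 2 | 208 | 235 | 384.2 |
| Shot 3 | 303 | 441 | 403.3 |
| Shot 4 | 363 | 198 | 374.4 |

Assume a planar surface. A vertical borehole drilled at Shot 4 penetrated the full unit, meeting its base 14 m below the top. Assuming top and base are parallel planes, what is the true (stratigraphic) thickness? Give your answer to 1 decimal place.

13.9 m

Let the plane be z = a·easting + b·northing + c.
Shot 3−Shot 2: 95a + 206b = 19.1;  Shot 4−Shot 2: 155a − 37b = −9.8.
Solving gives a = −0.03702, b = 0.10979.
|∇z| = √(a²+b²) = 0.11586, so dip δ = arctan(0.11586) = 6.61°.
True thickness = vertical thickness × cos δ = 14 × cos 6.61° = 13.9 m.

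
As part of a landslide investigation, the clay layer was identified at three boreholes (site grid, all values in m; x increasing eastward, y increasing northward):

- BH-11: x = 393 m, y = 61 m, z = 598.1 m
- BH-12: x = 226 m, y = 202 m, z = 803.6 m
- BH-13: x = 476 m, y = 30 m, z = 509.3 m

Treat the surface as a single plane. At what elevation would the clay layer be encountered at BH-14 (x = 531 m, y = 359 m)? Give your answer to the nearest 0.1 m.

569.7 m

Let the plane be z = a·x + b·y + c.
BH-12−BH-11: −167a + 141b = 205.5;  BH-13−BH-11: 83a − 31b = −88.8.
Solving gives a = −0.94243, b = 0.34124.
Then c = 598.1 − a·393 − b·61 = 947.66.
At (531, 359): z = −500.4 + 122.5 + 947.66 = 569.7 m.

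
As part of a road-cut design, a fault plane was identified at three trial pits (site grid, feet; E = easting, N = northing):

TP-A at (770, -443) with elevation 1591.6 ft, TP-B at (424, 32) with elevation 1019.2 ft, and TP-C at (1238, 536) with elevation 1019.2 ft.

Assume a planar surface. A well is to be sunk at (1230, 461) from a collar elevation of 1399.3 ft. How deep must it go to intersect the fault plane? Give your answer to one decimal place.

321.9 ft

Two edge vectors: TP-A→TP-B = (-346, 475, -572.4), TP-A→TP-C = (468, 979, -572.4).
Normal n = (TP-A→TP-B) × (TP-A→TP-C) = (288489.6, -465933.6, -561034).
So ∂z/∂E = −n_x/n_z = 0.514211 and ∂z/∂N = −n_y/n_z = −0.830491.
Intercept c from TP-A: 1591.6 − 395.94 − 367.91 = 827.75.
At (1230, 461): z_contact = 632.48 − 382.86 + 827.75 = 1077.37 ft.
Depth below ground = 1399.3 − 1077.37 = 321.9 ft.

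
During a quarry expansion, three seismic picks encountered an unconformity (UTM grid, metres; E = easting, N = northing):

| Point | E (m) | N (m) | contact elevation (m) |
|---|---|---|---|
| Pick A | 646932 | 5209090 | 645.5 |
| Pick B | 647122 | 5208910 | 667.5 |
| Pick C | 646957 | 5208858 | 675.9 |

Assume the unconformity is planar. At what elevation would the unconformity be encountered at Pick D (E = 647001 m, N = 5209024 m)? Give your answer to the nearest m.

654 m

Let the plane be z = a·E + b·N + c.
Pick B−Pick A: 190a − 180b = 22;  Pick C−Pick A: 25a − 232b = 30.4.
Solving gives a = −0.00929763, b = −0.13203638.
Then c = 645.5 − a·646932 − b·5209090 = 694449.83.
At (647001, 5209024): z = −6015.6 − 687780.7 + 694449.83 = 653.6 m.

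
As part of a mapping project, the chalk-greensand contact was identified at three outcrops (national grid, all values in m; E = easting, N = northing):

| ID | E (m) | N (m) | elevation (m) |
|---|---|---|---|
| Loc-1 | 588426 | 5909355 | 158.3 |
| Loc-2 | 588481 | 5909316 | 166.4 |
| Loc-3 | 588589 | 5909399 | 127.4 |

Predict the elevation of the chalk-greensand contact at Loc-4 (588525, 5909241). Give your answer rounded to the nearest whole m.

188 m

Two edge vectors: Loc-1→Loc-2 = (55, -39, 8.1), Loc-1→Loc-3 = (163, 44, -30.9).
Normal n = (Loc-1→Loc-2) × (Loc-1→Loc-3) = (848.7, 3019.8, 8777).
So ∂z/∂E = −n_x/n_z = −0.09669591 and ∂z/∂N = −n_y/n_z = −0.34405833.
Intercept c from Loc-1: 158.3 + 56898.39 + 2033162.84 = 2090219.53.
At (588525, 5909241): z = −56908.0 − 2033123.6 + 2090219.53 = 187.9 m.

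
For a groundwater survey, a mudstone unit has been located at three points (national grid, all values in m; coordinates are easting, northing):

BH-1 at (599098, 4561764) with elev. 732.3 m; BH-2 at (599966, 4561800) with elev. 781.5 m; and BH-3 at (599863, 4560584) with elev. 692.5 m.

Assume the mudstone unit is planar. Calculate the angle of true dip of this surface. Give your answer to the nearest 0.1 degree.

Two edge vectors: BH-1→BH-2 = (868, 36, 49.2), BH-1→BH-3 = (765, -1180, -39.8).
Normal n = (BH-1→BH-2) × (BH-1→BH-3) = (56623.2, 72184.4, -1051780).
So ∂z/∂easting = −n_x/n_z = 0.05384 and ∂z/∂northing = −n_y/n_z = 0.06863.
Gradient magnitude |∇z| = √(a² + b²) = √(0.00290 + 0.00471) = 0.08723.
True dip = arctan(0.08723) = 5.0°, dipping toward SW (azimuth ≈ 218°).

5.0°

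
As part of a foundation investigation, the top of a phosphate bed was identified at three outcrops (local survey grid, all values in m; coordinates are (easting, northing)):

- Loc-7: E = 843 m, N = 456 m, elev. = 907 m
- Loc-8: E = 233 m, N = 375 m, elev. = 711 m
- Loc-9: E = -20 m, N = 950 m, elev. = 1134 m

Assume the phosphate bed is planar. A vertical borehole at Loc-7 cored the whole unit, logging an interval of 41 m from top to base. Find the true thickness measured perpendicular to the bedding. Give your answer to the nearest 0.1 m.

31.2 m

Two edge vectors: Loc-7→Loc-8 = (-610, -81, -196), Loc-7→Loc-9 = (-863, 494, 227).
Normal n = (Loc-7→Loc-8) × (Loc-7→Loc-9) = (78437, 307618, -371243).
So ∂z/∂E = −n_x/n_z = 0.21128 and ∂z/∂N = −n_y/n_z = 0.82862.
|∇z| = √(a²+b²) = 0.85513, so dip δ = arctan(0.85513) = 40.53°.
True thickness = vertical thickness × cos δ = 41 × cos 40.53° = 31.2 m.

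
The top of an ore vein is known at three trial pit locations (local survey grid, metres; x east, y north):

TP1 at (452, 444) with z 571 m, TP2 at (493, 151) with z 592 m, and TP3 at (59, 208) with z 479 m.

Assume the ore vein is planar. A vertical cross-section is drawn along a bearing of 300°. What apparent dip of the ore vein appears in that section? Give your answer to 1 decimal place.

13.5°

Let the plane be z = a·x + b·y + c.
TP2−TP1: 41a − 293b = 21;  TP3−TP1: −393a − 236b = −92.
Solving gives a = 0.25565, b = −0.03590.
Unit vector along 300° is (sin 300°, cos 300°) = (-0.8660, 0.5000).
Slope in that direction = a·(-0.8660) + b·(0.5000) = −0.23935.
Apparent dip = arctan|0.23935| = 13.5° (true dip is 14.5°, so apparent ≤ true as expected).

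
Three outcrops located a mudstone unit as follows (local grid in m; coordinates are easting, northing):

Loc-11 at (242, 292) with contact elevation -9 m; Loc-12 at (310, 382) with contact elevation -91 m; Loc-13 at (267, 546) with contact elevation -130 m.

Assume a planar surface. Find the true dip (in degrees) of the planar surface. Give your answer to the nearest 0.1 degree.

Two edge vectors: Loc-11→Loc-12 = (68, 90, -82), Loc-11→Loc-13 = (25, 254, -121).
Normal n = (Loc-11→Loc-12) × (Loc-11→Loc-13) = (9938, 6178, 15022).
So ∂z/∂easting = −n_x/n_z = −0.66156 and ∂z/∂northing = −n_y/n_z = −0.41126.
Gradient magnitude |∇z| = √(a² + b²) = √(0.43767 + 0.16914) = 0.77898.
True dip = arctan(0.77898) = 37.9°, dipping toward ENE (azimuth ≈ 058°).

37.9°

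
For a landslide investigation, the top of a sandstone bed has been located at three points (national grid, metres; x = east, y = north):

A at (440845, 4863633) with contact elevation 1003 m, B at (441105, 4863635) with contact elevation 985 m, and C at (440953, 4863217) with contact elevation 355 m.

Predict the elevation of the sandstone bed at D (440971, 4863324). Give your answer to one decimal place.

Let the plane be z = a·x + b·y + c.
B−A: 260a + 2b = −18;  C−A: 108a − 416b = −648.
Solving gives a = −0.081051155, b = 1.536650181.
Then c = 1003 − a·440845 − b·4863633 = −7436968.53.
At (440971, 4863324): z = −35741.2 + 7473227.7 − 7436968.53 = 518.0 m.

518.0 m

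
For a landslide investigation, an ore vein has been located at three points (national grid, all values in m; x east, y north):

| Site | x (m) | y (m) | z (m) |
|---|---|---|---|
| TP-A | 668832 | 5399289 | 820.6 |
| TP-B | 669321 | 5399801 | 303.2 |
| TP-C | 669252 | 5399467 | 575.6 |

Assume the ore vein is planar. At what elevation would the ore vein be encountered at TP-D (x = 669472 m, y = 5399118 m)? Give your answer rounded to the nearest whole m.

Let the plane be z = a·x + b·y + c.
TP-B−TP-A: 489a + 512b = −517.4;  TP-C−TP-A: 420a + 178b = −245.
Solving gives a = −0.26049470, b = −0.76175409.
Then c = 820.6 − a·668832 − b·5399289 = 4287978.27.
At (669472, 5399118): z = −174393.9 − 4112800.2 + 4287978.27 = 784.1 m.

784 m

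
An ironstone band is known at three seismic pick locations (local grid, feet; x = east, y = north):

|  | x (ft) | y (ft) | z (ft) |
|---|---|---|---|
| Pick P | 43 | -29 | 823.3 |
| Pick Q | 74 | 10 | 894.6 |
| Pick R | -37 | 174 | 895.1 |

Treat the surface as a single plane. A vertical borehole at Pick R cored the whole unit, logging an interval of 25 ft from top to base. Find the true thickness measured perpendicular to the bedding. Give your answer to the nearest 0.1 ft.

Let the plane be z = a·x + b·y + c.
Pick Q−Pick P: 31a + 39b = 71.3;  Pick R−Pick P: −80a + 203b = 71.8.
Solving gives a = 1.24017, b = 0.84243.
|∇z| = √(a²+b²) = 1.49924, so dip δ = arctan(1.49924) = 56.30°.
True thickness = vertical thickness × cos δ = 25 × cos 56.30° = 13.9 ft.

13.9 ft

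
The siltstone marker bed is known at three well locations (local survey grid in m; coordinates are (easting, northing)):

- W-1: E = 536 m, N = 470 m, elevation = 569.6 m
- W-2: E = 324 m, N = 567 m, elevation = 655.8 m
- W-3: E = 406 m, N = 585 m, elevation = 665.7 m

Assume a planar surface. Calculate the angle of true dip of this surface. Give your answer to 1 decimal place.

38.0°

Two edge vectors: W-1→W-2 = (-212, 97, 86.2), W-1→W-3 = (-130, 115, 96.1).
Normal n = (W-1→W-2) × (W-1→W-3) = (-591.3, 9167.2, -11770).
So ∂z/∂E = −n_x/n_z = −0.05024 and ∂z/∂N = −n_y/n_z = 0.77886.
Gradient magnitude |∇z| = √(a² + b²) = √(0.00252 + 0.60663) = 0.78048.
True dip = arctan(0.78048) = 38.0°, dipping toward S (azimuth ≈ 176°).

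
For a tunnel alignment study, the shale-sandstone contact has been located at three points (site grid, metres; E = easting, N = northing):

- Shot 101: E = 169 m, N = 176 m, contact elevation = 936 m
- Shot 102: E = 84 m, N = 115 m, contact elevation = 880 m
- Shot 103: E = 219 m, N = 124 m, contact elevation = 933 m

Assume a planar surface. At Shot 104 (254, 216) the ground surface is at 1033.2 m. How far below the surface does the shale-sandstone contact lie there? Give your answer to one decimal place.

49.8 m

Let the plane be z = a·E + b·N + c.
Shot 102−Shot 101: −85a − 61b = −56;  Shot 103−Shot 101: 50a − 52b = −3.
Solving gives a = 0.36533, b = 0.40897.
Then c = 936 − a·169 − b·176 = 802.28.
At (254, 216): z_contact = 92.79 + 88.34 + 802.28 = 983.41 m.
Depth below ground = 1033.2 − 983.41 = 49.8 m.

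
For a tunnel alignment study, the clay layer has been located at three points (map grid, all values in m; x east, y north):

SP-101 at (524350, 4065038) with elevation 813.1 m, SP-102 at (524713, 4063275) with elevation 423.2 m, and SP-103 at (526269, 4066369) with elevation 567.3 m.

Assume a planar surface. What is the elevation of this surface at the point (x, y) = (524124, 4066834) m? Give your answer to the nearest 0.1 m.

1174.9 m

Let the plane be z = a·x + b·y + c.
SP-102−SP-101: 363a − 1763b = −389.9;  SP-103−SP-101: 1919a + 1331b = −245.8.
Solving gives a = −0.246305249, b = 0.170443105.
Then c = 813.1 − a·524350 − b·4065038 = −562894.44.
At (524124, 4066834): z = −129094.5 + 693163.8 − 562894.44 = 1174.9 m.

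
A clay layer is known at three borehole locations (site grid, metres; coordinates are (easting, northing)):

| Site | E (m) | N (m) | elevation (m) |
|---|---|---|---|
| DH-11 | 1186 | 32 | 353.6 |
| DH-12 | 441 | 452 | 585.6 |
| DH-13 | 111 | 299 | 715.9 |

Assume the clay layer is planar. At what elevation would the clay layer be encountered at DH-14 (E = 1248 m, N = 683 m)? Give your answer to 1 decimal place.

278.6 m

Two edge vectors: DH-11→DH-12 = (-745, 420, 232), DH-11→DH-13 = (-1075, 267, 362.3).
Normal n = (DH-11→DH-12) × (DH-11→DH-13) = (90222, 20513.5, 252585).
So ∂z/∂E = −n_x/n_z = −0.357195 and ∂z/∂N = −n_y/n_z = −0.081214.
Intercept c from DH-11: 353.6 + 423.63 + 2.60 = 779.83.
At (1248, 683): z = −445.8 − 55.5 + 779.83 = 278.6 m.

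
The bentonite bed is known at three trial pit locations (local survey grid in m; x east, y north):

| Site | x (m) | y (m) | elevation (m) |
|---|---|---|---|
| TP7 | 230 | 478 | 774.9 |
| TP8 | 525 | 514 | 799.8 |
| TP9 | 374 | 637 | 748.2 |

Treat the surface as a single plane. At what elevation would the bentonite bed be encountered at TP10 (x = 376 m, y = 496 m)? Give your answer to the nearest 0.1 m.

787.2 m

Let the plane be z = a·x + b·y + c.
TP8−TP7: 295a + 36b = 24.9;  TP9−TP7: 144a + 159b = −26.7.
Solving gives a = 0.11793, b = −0.27473.
Then c = 774.9 − a·230 − b·478 = 879.10.
At (376, 496): z = 44.3 − 136.3 + 879.10 = 787.2 m.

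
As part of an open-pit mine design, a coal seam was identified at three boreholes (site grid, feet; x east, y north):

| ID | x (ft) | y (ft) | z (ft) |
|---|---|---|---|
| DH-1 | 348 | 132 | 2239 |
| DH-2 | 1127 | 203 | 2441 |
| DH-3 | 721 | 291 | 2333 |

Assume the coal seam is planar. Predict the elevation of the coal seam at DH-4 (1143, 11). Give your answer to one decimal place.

Let the plane be z = a·x + b·y + c.
DH-2−DH-1: 779a + 71b = 202;  DH-3−DH-1: 373a + 159b = 94.
Solving gives a = 0.261291, b = −0.021771.
Then c = 2239 − a·348 − b·132 = 2150.94.
At (1143, 11): z = 298.7 − 0.2 + 2150.94 = 2449.4 ft.

2449.4 ft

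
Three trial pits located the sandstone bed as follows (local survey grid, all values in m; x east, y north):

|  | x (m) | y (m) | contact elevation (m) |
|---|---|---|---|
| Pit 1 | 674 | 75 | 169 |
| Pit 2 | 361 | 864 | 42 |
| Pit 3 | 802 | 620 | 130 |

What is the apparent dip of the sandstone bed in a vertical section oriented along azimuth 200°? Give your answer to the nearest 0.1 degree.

Let the plane be z = a·x + b·y + c.
Pit 2−Pit 1: −313a + 789b = −127;  Pit 3−Pit 1: 128a + 545b = −39.
Solving gives a = 0.14156, b = −0.10481.
Unit vector along 200° is (sin 200°, cos 200°) = (-0.3420, -0.9397).
Slope in that direction = a·(-0.3420) + b·(-0.9397) = 0.05007.
Apparent dip = arctan|0.05007| = 2.9° (true dip is 10.0°, so apparent ≤ true as expected).

2.9°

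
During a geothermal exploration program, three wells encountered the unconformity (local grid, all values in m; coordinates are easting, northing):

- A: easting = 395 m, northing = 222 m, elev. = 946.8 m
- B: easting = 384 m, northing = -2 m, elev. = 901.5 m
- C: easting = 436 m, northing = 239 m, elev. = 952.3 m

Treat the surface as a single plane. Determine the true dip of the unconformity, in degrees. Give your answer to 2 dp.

11.65°

Two edge vectors: A→B = (-11, -224, -45.3), A→C = (41, 17, 5.5).
Normal n = (A→B) × (A→C) = (-461.9, -1796.8, 8997).
So ∂z/∂easting = −n_x/n_z = 0.05134 and ∂z/∂northing = −n_y/n_z = 0.19971.
Gradient magnitude |∇z| = √(a² + b²) = √(0.00264 + 0.03988) = 0.20620.
True dip = arctan(0.20620) = 11.65°, dipping toward SSW (azimuth ≈ 194°).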